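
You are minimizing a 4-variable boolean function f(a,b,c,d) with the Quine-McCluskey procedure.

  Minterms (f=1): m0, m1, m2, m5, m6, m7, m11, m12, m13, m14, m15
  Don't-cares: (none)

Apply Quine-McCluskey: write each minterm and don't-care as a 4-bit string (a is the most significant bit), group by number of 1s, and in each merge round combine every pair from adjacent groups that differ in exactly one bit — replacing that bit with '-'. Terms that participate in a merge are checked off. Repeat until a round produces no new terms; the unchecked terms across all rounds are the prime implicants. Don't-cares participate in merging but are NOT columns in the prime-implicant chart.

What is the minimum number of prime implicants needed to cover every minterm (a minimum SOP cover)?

5

Round 0: 0000✓ 0001✓ 0010✓ 0101✓ 0110✓ 0111✓ 1011✓ 1100✓ 1101✓ 1110✓ 1111✓
Round 1: -101✓ -110✓ -111✓ 0-01 0-10 00-0 000- 01-1✓ 011-✓ 1-11 11-0✓ 11-1✓ 110-✓ 111-✓
Round 2: -1-1 -11- 11--
PIs = {-1-1, -11-, 0-01, 0-10, 00-0, 000-, 1-11, 11--}
Coverage chart:
  m0: 00-0,000-
  m1: 0-01,000-
  m2: 0-10,00-0
  m5: -1-1,0-01
  m6: -11-,0-10
  m7: -1-1,-11-
  m11: 1-11 ←essential
  m12: 11-- ←essential
  m13: -1-1,11--
  m14: -11-,11--
  m15: -1-1,-11-,1-11,11--
Essential: 1-11, 11--
Petrick residual → -1-1, 0-10, 000-
Min cover (5 terms): bd + a'cd' + a'b'c' + acd + ab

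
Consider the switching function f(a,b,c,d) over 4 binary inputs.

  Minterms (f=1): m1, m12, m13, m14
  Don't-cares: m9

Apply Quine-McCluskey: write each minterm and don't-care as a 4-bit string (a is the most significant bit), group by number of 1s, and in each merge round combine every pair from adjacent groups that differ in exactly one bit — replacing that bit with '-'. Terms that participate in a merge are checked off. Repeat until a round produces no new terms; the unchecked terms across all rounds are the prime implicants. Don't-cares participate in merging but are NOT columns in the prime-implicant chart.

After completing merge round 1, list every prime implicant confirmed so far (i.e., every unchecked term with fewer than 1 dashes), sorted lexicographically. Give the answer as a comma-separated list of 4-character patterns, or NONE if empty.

size-2^0 implicants → 0001(✓)  1001(✓)  1100(✓)  1101(✓)  1110(✓)
size-2^1 implicants → -001  1-01  11-0  110-
Unchecked terms (primes): -001, 1-01, 11-0, 110-

NONE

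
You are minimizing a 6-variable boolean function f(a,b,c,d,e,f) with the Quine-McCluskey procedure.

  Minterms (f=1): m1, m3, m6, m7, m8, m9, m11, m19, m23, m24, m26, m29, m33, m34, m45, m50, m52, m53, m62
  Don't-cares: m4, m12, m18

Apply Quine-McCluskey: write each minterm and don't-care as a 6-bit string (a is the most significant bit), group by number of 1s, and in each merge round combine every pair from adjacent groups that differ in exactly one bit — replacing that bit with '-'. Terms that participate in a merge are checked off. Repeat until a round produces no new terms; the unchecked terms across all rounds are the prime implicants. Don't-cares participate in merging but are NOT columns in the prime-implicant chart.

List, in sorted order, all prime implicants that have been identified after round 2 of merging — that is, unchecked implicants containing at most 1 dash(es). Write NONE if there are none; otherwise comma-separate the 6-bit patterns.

size-2^0 implicants → 000001(✓)  000011(✓)  000100(✓)  000110(✓)  000111(✓)  001000(✓)  001001(✓)  001011(✓)  001100(✓)  010010(✓)  010011(✓)  010111(✓)  011000(✓)  011010(✓)  011101  100001(✓)  100010(✓)  101101  110010(✓)  110100(✓)  110101(✓)  111110
size-2^1 implicants → -00001  -10010  0-0011(✓)  0-0111(✓)  0-1000  00-001(✓)  00-011(✓)  00-100  000-11(✓)  0000-1(✓)  0001-0  00011-  001-00  0010-1(✓)  00100-  01-010  010-11(✓)  01001-  0110-0  1-0010  11010-
size-2^2 implicants → 0-0-11  00-0-1
Unchecked terms (primes): -00001, -10010, 0-0-11, 0-1000, 00-0-1, 00-100, 0001-0, 00011-, 001-00, 00100-, 01-010, 01001-, 0110-0, 011101, 1-0010, 101101, 11010-, 111110

-00001, -10010, 0-1000, 00-100, 0001-0, 00011-, 001-00, 00100-, 01-010, 01001-, 0110-0, 011101, 1-0010, 101101, 11010-, 111110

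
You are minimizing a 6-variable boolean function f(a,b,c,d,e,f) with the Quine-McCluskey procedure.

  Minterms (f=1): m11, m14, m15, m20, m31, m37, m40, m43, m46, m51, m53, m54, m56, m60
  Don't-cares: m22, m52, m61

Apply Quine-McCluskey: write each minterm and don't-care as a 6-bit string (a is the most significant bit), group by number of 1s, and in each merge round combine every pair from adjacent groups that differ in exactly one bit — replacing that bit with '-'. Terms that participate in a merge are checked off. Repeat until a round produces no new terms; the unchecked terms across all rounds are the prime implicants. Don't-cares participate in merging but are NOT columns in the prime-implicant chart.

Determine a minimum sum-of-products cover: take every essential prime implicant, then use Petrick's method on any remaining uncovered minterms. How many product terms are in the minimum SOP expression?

Round 0: 001011✓ 001110✓ 001111✓ 010100✓ 010110✓ 011111✓ 100101✓ 101000✓ 101011✓ 101110✓ 110011 110100✓ 110101✓ 110110✓ 111000✓ 111100✓ 111101✓
Round 1: -01011 -01110 -10100✓ -10110✓ 0-1111 001-11 00111- 0101-0✓ 1-0101 1-1000 11-100✓ 11-101✓ 1101-0✓ 11010-✓ 111-00 11110-✓
Round 2: -101-0 11-10-
PIs = {-01011, -01110, -101-0, 0-1111, 001-11, 00111-, 1-0101, 1-1000, 11-10-, 110011, 111-00}
Coverage chart:
  m11: -01011,001-11
  m14: -01110,00111-
  m15: 0-1111,001-11,00111-
  m20: -101-0 ←essential
  m31: 0-1111 ←essential
  m37: 1-0101 ←essential
  m40: 1-1000 ←essential
  m43: -01011 ←essential
  m46: -01110 ←essential
  m51: 110011 ←essential
  m53: 1-0101,11-10-
  m54: -101-0 ←essential
  m56: 1-1000,111-00
  m60: 11-10-,111-00
Essential: -01011, -01110, -101-0, 0-1111, 1-0101, 1-1000, 110011
Petrick residual → 11-10-
Min cover (8 terms): b'cd'ef + b'cdef' + bc'df' + a'cdef + ac'de'f + acd'e'f' + abde' + abc'd'ef

8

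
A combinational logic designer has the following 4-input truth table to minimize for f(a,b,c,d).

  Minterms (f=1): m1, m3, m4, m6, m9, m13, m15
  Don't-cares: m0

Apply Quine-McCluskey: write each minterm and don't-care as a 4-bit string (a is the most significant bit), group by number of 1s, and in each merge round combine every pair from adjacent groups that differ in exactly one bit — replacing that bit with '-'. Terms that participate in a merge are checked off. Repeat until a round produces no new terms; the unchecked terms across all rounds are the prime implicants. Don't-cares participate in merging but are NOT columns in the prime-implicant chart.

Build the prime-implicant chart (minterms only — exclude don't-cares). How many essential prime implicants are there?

3

Round 0: 0000✓ 0001✓ 0011✓ 0100✓ 0110✓ 1001✓ 1101✓ 1111✓
Round 1: -001 0-00 00-1 000- 01-0 1-01 11-1
PIs = {-001, 0-00, 00-1, 000-, 01-0, 1-01, 11-1}
Coverage chart:
  m1: -001,00-1,000-
  m3: 00-1 ←essential
  m4: 0-00,01-0
  m6: 01-0 ←essential
  m9: -001,1-01
  m13: 1-01,11-1
  m15: 11-1 ←essential
Essential: 00-1, 01-0, 11-1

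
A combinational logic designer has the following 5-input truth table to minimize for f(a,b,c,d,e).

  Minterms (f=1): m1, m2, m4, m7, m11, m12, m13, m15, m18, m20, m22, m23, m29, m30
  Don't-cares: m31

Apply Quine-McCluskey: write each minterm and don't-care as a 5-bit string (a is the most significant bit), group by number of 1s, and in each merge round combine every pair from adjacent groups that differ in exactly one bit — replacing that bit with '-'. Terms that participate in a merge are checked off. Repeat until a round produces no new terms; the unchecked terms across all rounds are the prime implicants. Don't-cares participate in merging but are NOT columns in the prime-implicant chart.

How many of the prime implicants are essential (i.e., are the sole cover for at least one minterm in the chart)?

Round 0: 00001 00010✓ 00100✓ 00111✓ 01011✓ 01100✓ 01101✓ 01111✓ 10010✓ 10100✓ 10110✓ 10111✓ 11101✓ 11110✓ 11111✓
Round 1: -0010 -0100 -0111✓ -1101✓ -1111✓ 0-100 0-111✓ 01-11 011-1✓ 0110- 1-110✓ 1-111✓ 10-10 101-0 1011-✓ 111-1✓ 1111-✓
Round 2: --111 -11-1 1-11-
PIs = {--111, -0010, -0100, -11-1, 0-100, 00001, 01-11, 0110-, 1-11-, 10-10, 101-0}
Coverage chart:
  m1: 00001 ←essential
  m2: -0010 ←essential
  m4: -0100,0-100
  m7: --111 ←essential
  m11: 01-11 ←essential
  m12: 0-100,0110-
  m13: -11-1,0110-
  m15: --111,-11-1,01-11
  m18: -0010,10-10
  m20: -0100,101-0
  m22: 1-11-,10-10,101-0
  m23: --111,1-11-
  m29: -11-1 ←essential
  m30: 1-11- ←essential
Essential: --111, -0010, -11-1, 00001, 01-11, 1-11-

6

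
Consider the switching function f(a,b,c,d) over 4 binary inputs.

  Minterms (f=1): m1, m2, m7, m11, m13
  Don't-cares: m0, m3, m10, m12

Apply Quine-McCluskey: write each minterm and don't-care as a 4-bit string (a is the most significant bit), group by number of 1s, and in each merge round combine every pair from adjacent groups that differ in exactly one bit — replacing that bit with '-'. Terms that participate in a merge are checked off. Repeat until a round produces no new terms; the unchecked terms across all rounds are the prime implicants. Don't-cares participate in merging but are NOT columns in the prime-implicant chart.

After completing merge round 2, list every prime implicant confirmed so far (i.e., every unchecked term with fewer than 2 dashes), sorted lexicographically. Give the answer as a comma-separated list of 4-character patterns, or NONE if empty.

[col 0] 0000*, 0001*, 0010*, 0011*, 0111*, 1010*, 1011*, 1100*, 1101*
[col 1] -010*, -011*, 0-11, 00-0*, 00-1*, 000-*, 001-*, 101-*, 110-
[col 2] -01-, 00--
Prime implicants: -01-, 0-11, 00--, 110-

0-11, 110-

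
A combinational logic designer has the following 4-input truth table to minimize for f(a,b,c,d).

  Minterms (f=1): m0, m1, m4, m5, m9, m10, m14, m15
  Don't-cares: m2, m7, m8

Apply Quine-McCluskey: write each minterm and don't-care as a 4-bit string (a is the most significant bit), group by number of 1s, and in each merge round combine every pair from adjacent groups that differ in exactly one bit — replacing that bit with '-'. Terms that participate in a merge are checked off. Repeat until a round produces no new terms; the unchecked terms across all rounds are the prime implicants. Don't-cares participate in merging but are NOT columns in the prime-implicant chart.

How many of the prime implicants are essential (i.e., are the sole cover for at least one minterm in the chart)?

[col 0] 0000*, 0001*, 0010*, 0100*, 0101*, 0111*, 1000*, 1001*, 1010*, 1110*, 1111*
[col 1] -000*, -001*, -010*, -111, 0-00*, 0-01*, 00-0*, 000-*, 01-1, 010-*, 1-10, 10-0*, 100-*, 111-
[col 2] -0-0, -00-, 0-0-
Prime implicants: -0-0, -00-, -111, 0-0-, 01-1, 1-10, 111-
PI chart (minterm → PIs covering it):
  0 | -0-0,-00-,0-0-
  1 | -00-,0-0-
  4 | 0-0-  (sole → essential)
  5 | 0-0-,01-1
  9 | -00-  (sole → essential)
  10 | -0-0,1-10
  14 | 1-10,111-
  15 | -111,111-
Essential prime implicants: -00-, 0-0-

2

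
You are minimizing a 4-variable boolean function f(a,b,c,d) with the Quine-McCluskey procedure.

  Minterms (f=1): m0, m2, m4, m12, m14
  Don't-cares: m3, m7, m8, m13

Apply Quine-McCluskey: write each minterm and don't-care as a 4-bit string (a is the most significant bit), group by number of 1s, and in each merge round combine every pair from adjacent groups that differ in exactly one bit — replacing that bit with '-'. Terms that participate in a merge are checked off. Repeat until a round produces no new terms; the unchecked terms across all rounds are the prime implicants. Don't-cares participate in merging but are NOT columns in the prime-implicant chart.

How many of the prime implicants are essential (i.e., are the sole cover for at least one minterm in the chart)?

2

Round 0: 0000✓ 0010✓ 0011✓ 0100✓ 0111✓ 1000✓ 1100✓ 1101✓ 1110✓
Round 1: -000✓ -100✓ 0-00✓ 0-11 00-0 001- 1-00✓ 11-0 110-
Round 2: --00
PIs = {--00, 0-11, 00-0, 001-, 11-0, 110-}
Coverage chart:
  m0: --00,00-0
  m2: 00-0,001-
  m4: --00 ←essential
  m12: --00,11-0,110-
  m14: 11-0 ←essential
Essential: --00, 11-0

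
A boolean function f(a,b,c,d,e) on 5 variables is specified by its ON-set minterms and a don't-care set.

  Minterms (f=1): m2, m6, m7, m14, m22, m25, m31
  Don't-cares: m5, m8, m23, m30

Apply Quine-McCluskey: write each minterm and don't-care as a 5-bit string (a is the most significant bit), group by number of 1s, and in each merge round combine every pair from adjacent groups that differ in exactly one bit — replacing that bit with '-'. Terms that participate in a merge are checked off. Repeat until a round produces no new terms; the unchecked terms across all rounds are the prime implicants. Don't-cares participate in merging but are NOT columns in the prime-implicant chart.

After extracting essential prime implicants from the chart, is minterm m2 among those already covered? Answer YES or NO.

size-2^0 implicants → 00010(✓)  00101(✓)  00110(✓)  00111(✓)  01000  01110(✓)  10110(✓)  10111(✓)  11001  11110(✓)  11111(✓)
size-2^1 implicants → -0110(✓)  -0111(✓)  -1110(✓)  0-110(✓)  00-10  001-1  0011-(✓)  1-110(✓)  1-111(✓)  1011-(✓)  1111-(✓)
size-2^2 implicants → --110  -011-  1-11-
Unchecked terms (primes): --110, -011-, 00-10, 001-1, 01000, 1-11-, 11001
Minterm coverage:
  m2 ⊆ 00-10 [E]
  m6 ⊆ --110,-011-,00-10
  m7 ⊆ -011-,001-1
  m14 ⊆ --110 [E]
  m22 ⊆ --110,-011-,1-11-
  m25 ⊆ 11001 [E]
  m31 ⊆ 1-11- [E]
E = {--110, 00-10, 1-11-, 11001}

YES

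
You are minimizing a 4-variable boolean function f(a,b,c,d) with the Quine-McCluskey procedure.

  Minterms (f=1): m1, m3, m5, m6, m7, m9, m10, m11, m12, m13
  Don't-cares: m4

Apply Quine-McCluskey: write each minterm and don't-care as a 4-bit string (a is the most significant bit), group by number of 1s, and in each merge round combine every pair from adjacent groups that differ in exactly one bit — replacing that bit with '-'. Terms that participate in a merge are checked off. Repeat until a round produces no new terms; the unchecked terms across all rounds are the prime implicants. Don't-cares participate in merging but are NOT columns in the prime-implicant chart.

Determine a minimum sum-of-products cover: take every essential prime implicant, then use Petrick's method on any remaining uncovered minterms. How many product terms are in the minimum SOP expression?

4

[col 0] 0001*, 0011*, 0100*, 0101*, 0110*, 0111*, 1001*, 1010*, 1011*, 1100*, 1101*
[col 1] -001*, -011*, -100*, -101*, 0-01*, 0-11*, 00-1*, 01-0*, 01-1*, 010-*, 011-*, 1-01*, 10-1*, 101-, 110-*
[col 2] --01, -0-1, -10-, 0--1, 01--
Prime implicants: --01, -0-1, -10-, 0--1, 01--, 101-
PI chart (minterm → PIs covering it):
  1 | --01,-0-1,0--1
  3 | -0-1,0--1
  5 | --01,-10-,0--1,01--
  6 | 01--  (sole → essential)
  7 | 0--1,01--
  9 | --01,-0-1
  10 | 101-  (sole → essential)
  11 | -0-1,101-
  12 | -10-  (sole → essential)
  13 | --01,-10-
Essential prime implicants: -10-, 01--, 101-
Petrick residual → -0-1
Minimum SOP uses 4 PIs: b'd + bc' + a'b + ab'c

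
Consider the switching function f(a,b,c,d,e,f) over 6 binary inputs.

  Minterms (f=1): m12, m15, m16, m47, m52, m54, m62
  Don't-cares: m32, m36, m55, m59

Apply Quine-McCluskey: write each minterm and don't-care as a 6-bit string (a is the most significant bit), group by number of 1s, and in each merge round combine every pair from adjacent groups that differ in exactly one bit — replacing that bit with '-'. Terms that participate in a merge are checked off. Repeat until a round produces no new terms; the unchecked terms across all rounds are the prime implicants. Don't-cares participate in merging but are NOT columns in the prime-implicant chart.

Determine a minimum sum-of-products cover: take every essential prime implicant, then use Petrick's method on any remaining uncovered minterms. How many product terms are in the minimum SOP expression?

size-2^0 implicants → 001100  001111(✓)  010000  100000(✓)  100100(✓)  101111(✓)  110100(✓)  110110(✓)  110111(✓)  111011  111110(✓)
size-2^1 implicants → -01111  1-0100  100-00  11-110  1101-0  11011-
Unchecked terms (primes): -01111, 001100, 010000, 1-0100, 100-00, 11-110, 1101-0, 11011-, 111011
Minterm coverage:
  m12 ⊆ 001100 [E]
  m15 ⊆ -01111 [E]
  m16 ⊆ 010000 [E]
  m47 ⊆ -01111 [E]
  m52 ⊆ 1-0100,1101-0
  m54 ⊆ 11-110,1101-0,11011-
  m62 ⊆ 11-110 [E]
E = {-01111, 001100, 010000, 11-110}
Petrick residual → 1-0100
Cover = b'cdef + a'b'cde'f' + a'bc'd'e'f' + ac'de'f' + abdef'  |cover|=5

5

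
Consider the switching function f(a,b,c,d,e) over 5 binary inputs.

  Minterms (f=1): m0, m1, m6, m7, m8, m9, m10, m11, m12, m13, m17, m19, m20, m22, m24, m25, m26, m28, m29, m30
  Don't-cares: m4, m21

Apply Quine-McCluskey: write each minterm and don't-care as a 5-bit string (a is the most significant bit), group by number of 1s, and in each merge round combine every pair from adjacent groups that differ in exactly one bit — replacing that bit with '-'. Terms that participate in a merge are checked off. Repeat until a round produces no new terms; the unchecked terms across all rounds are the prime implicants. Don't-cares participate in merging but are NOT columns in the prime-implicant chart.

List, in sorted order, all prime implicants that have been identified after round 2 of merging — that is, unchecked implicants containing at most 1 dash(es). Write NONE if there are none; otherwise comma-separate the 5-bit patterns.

size-2^0 implicants → 00000(✓)  00001(✓)  00100(✓)  00110(✓)  00111(✓)  01000(✓)  01001(✓)  01010(✓)  01011(✓)  01100(✓)  01101(✓)  10001(✓)  10011(✓)  10100(✓)  10101(✓)  10110(✓)  11000(✓)  11001(✓)  11010(✓)  11100(✓)  11101(✓)  11110(✓)
size-2^1 implicants → -0001(✓)  -0100(✓)  -0110(✓)  -1000(✓)  -1001(✓)  -1010(✓)  -1100(✓)  -1101(✓)  0-000(✓)  0-001(✓)  0-100(✓)  00-00(✓)  0000-(✓)  001-0(✓)  0011-  01-00(✓)  01-01(✓)  010-0(✓)  010-1(✓)  0100-(✓)  0101-(✓)  0110-(✓)  1-001(✓)  1-100(✓)  1-101(✓)  1-110(✓)  10-01(✓)  100-1  101-0(✓)  1010-(✓)  11-00(✓)  11-01(✓)  11-10(✓)  110-0(✓)  1100-(✓)  111-0(✓)  1110-(✓)
size-2^2 implicants → --001  --100  -01-0  -1-00(✓)  -1-01(✓)  -10-0  -100-(✓)  -110-(✓)  0--00  0-00-  01-0-(✓)  010--  1--01  1-1-0  1-10-  11--0  11-0-(✓)
size-2^3 implicants → -1-0-
Unchecked terms (primes): --001, --100, -01-0, -1-0-, -10-0, 0--00, 0-00-, 0011-, 010--, 1--01, 1-1-0, 1-10-, 100-1, 11--0

0011-, 100-1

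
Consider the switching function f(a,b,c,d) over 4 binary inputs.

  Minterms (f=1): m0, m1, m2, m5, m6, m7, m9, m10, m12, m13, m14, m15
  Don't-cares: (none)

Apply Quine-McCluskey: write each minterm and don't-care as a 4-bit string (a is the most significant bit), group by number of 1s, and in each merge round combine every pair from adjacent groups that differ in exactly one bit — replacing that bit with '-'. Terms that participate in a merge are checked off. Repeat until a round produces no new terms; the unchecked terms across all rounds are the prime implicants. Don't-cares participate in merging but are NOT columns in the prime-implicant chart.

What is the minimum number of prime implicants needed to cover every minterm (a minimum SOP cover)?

5

[col 0] 0000*, 0001*, 0010*, 0101*, 0110*, 0111*, 1001*, 1010*, 1100*, 1101*, 1110*, 1111*
[col 1] -001*, -010*, -101*, -110*, -111*, 0-01*, 0-10*, 00-0, 000-, 01-1*, 011-*, 1-01*, 1-10*, 11-0*, 11-1*, 110-*, 111-*
[col 2] --01, --10, -1-1, -11-, 11--
Prime implicants: --01, --10, -1-1, -11-, 00-0, 000-, 11--
PI chart (minterm → PIs covering it):
  0 | 00-0,000-
  1 | --01,000-
  2 | --10,00-0
  5 | --01,-1-1
  6 | --10,-11-
  7 | -1-1,-11-
  9 | --01  (sole → essential)
  10 | --10  (sole → essential)
  12 | 11--  (sole → essential)
  13 | --01,-1-1,11--
  14 | --10,-11-,11--
  15 | -1-1,-11-,11--
Essential prime implicants: --01, --10, 11--
Petrick residual → -1-1, 00-0
Minimum SOP uses 5 PIs: c'd + cd' + bd + a'b'd' + ab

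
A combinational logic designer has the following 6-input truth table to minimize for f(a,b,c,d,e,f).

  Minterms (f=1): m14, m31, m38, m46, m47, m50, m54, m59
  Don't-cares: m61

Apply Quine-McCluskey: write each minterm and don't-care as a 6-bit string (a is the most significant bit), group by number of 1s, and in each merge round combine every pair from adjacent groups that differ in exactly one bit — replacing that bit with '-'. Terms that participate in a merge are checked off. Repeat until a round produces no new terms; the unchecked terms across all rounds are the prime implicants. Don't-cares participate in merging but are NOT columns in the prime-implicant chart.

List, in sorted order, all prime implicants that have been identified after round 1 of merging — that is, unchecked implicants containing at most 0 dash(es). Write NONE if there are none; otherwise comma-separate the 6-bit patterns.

Round 0: 001110✓ 011111 100110✓ 101110✓ 101111✓ 110010✓ 110110✓ 111011 111101
Round 1: -01110 1-0110 10-110 10111- 110-10
PIs = {-01110, 011111, 1-0110, 10-110, 10111-, 110-10, 111011, 111101}

011111, 111011, 111101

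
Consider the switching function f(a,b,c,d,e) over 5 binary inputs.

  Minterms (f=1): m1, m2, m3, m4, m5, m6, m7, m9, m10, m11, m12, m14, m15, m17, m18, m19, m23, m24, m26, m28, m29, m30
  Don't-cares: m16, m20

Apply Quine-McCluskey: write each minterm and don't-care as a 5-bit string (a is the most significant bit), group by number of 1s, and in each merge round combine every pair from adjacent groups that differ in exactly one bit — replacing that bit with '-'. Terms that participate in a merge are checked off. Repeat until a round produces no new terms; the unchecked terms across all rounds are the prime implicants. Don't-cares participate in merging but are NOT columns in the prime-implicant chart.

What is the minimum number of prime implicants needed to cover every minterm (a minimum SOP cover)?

size-2^0 implicants → 00001(✓)  00010(✓)  00011(✓)  00100(✓)  00101(✓)  00110(✓)  00111(✓)  01001(✓)  01010(✓)  01011(✓)  01100(✓)  01110(✓)  01111(✓)  10000(✓)  10001(✓)  10010(✓)  10011(✓)  10100(✓)  10111(✓)  11000(✓)  11010(✓)  11100(✓)  11101(✓)  11110(✓)
size-2^1 implicants → -0001(✓)  -0010(✓)  -0011(✓)  -0100(✓)  -0111(✓)  -1010(✓)  -1100(✓)  -1110(✓)  0-001(✓)  0-010(✓)  0-011(✓)  0-100(✓)  0-110(✓)  0-111(✓)  00-01(✓)  00-10(✓)  00-11(✓)  000-1(✓)  0001-(✓)  001-0(✓)  001-1(✓)  0010-(✓)  0011-(✓)  01-10(✓)  01-11(✓)  010-1(✓)  0101-(✓)  011-0(✓)  0111-(✓)  1-000(✓)  1-010(✓)  1-100(✓)  10-00(✓)  10-11(✓)  100-0(✓)  100-1(✓)  1000-(✓)  1001-(✓)  11-00(✓)  11-10(✓)  110-0(✓)  111-0(✓)  1110-
size-2^2 implicants → --010  --100  -0-11  -00-1  -001-  -1-10  -11-0  0--10(✓)  0--11(✓)  0-0-1  0-01-(✓)  0-1-0  0-11-(✓)  00--1  00-1-(✓)  001--  01-1-(✓)  1--00  1-0-0  100--  11--0
size-2^3 implicants → 0--1-
Unchecked terms (primes): --010, --100, -0-11, -00-1, -001-, -1-10, -11-0, 0--1-, 0-0-1, 0-1-0, 00--1, 001--, 1--00, 1-0-0, 100--, 11--0, 1110-
Minterm coverage:
  m1 ⊆ -00-1,0-0-1,00--1
  m2 ⊆ --010,-001-,0--1-
  m3 ⊆ -0-11,-00-1,-001-,0--1-,0-0-1,00--1
  m4 ⊆ --100,0-1-0,001--
  m5 ⊆ 00--1,001--
  m6 ⊆ 0--1-,0-1-0,001--
  m7 ⊆ -0-11,0--1-,00--1,001--
  m9 ⊆ 0-0-1 [E]
  m10 ⊆ --010,-1-10,0--1-
  m11 ⊆ 0--1-,0-0-1
  m12 ⊆ --100,-11-0,0-1-0
  m14 ⊆ -1-10,-11-0,0--1-,0-1-0
  m15 ⊆ 0--1- [E]
  m17 ⊆ -00-1,100--
  m18 ⊆ --010,-001-,1-0-0,100--
  m19 ⊆ -0-11,-00-1,-001-,100--
  m23 ⊆ -0-11 [E]
  m24 ⊆ 1--00,1-0-0,11--0
  m26 ⊆ --010,-1-10,1-0-0,11--0
  m28 ⊆ --100,-11-0,1--00,11--0,1110-
  m29 ⊆ 1110- [E]
  m30 ⊆ -1-10,-11-0,11--0
E = {-0-11, 0--1-, 0-0-1, 1110-}
Petrick residual → --100, 00--1, 100--, 11--0
Cover = cd'e' + b'de + a'd + a'c'e + a'b'e + ab'c' + abe' + abcd'  |cover|=8

8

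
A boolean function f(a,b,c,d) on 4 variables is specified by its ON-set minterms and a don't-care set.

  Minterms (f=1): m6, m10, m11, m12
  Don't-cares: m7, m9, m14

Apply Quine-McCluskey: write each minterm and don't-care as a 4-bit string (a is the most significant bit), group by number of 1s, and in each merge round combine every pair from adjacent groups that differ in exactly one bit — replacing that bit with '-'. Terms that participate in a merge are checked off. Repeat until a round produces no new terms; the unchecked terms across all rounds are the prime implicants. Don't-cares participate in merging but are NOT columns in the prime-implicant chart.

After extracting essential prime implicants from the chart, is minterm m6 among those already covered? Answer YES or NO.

NO

[col 0] 0110*, 0111*, 1001*, 1010*, 1011*, 1100*, 1110*
[col 1] -110, 011-, 1-10, 10-1, 101-, 11-0
Prime implicants: -110, 011-, 1-10, 10-1, 101-, 11-0
PI chart (minterm → PIs covering it):
  6 | -110,011-
  10 | 1-10,101-
  11 | 10-1,101-
  12 | 11-0  (sole → essential)
Essential prime implicants: 11-0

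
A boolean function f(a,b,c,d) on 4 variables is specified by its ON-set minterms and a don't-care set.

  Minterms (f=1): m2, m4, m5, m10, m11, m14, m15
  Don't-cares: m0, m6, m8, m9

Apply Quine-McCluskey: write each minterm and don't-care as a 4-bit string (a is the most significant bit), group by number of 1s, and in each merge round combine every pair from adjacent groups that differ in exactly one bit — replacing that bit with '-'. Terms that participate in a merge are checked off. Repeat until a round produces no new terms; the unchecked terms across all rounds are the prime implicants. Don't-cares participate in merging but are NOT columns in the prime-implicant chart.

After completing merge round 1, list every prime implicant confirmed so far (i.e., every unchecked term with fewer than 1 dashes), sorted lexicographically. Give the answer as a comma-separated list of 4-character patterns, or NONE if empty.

NONE

[col 0] 0000*, 0010*, 0100*, 0101*, 0110*, 1000*, 1001*, 1010*, 1011*, 1110*, 1111*
[col 1] -000*, -010*, -110*, 0-00*, 0-10*, 00-0*, 01-0*, 010-, 1-10*, 1-11*, 10-0*, 10-1*, 100-*, 101-*, 111-*
[col 2] --10, -0-0, 0--0, 1-1-, 10--
Prime implicants: --10, -0-0, 0--0, 010-, 1-1-, 10--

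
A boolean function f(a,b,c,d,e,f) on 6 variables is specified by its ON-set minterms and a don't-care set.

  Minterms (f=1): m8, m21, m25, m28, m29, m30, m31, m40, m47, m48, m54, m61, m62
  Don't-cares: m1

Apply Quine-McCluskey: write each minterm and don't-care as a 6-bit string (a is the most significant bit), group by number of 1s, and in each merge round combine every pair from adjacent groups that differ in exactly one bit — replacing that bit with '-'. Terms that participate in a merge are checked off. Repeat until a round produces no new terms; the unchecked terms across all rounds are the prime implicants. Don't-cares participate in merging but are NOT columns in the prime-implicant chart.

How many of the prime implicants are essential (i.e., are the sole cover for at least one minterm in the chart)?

8

size-2^0 implicants → 000001  001000(✓)  010101(✓)  011001(✓)  011100(✓)  011101(✓)  011110(✓)  011111(✓)  101000(✓)  101111  110000  110110(✓)  111101(✓)  111110(✓)
size-2^1 implicants → -01000  -11101  -11110  01-101  011-01  0111-0(✓)  0111-1(✓)  01110-(✓)  01111-(✓)  11-110
size-2^2 implicants → 0111--
Unchecked terms (primes): -01000, -11101, -11110, 000001, 01-101, 011-01, 0111--, 101111, 11-110, 110000
Minterm coverage:
  m8 ⊆ -01000 [E]
  m21 ⊆ 01-101 [E]
  m25 ⊆ 011-01 [E]
  m28 ⊆ 0111-- [E]
  m29 ⊆ -11101,01-101,011-01,0111--
  m30 ⊆ -11110,0111--
  m31 ⊆ 0111-- [E]
  m40 ⊆ -01000 [E]
  m47 ⊆ 101111 [E]
  m48 ⊆ 110000 [E]
  m54 ⊆ 11-110 [E]
  m61 ⊆ -11101 [E]
  m62 ⊆ -11110,11-110
E = {-01000, -11101, 01-101, 011-01, 0111--, 101111, 11-110, 110000}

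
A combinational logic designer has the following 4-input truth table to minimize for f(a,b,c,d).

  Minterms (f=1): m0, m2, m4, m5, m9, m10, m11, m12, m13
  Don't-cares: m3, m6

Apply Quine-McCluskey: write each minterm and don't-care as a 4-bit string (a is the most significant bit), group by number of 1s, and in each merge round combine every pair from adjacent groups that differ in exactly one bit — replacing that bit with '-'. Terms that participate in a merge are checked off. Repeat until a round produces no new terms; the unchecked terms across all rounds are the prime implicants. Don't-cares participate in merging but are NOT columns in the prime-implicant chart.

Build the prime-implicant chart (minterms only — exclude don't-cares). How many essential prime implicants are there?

3

[col 0] 0000*, 0010*, 0011*, 0100*, 0101*, 0110*, 1001*, 1010*, 1011*, 1100*, 1101*
[col 1] -010*, -011*, -100*, -101*, 0-00*, 0-10*, 00-0*, 001-*, 01-0*, 010-*, 1-01, 10-1, 101-*, 110-*
[col 2] -01-, -10-, 0--0
Prime implicants: -01-, -10-, 0--0, 1-01, 10-1
PI chart (minterm → PIs covering it):
  0 | 0--0  (sole → essential)
  2 | -01-,0--0
  4 | -10-,0--0
  5 | -10-  (sole → essential)
  9 | 1-01,10-1
  10 | -01-  (sole → essential)
  11 | -01-,10-1
  12 | -10-  (sole → essential)
  13 | -10-,1-01
Essential prime implicants: -01-, -10-, 0--0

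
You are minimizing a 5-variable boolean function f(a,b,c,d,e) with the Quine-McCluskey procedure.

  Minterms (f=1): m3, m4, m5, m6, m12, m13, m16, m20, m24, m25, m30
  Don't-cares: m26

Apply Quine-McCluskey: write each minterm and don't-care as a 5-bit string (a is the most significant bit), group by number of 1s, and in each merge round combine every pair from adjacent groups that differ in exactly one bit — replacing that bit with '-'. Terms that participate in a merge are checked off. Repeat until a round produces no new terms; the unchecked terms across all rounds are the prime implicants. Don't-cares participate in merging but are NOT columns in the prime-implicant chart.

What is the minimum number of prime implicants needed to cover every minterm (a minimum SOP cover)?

[col 0] 00011, 00100*, 00101*, 00110*, 01100*, 01101*, 10000*, 10100*, 11000*, 11001*, 11010*, 11110*
[col 1] -0100, 0-100*, 0-101*, 001-0, 0010-*, 0110-*, 1-000, 10-00, 11-10, 110-0, 1100-
[col 2] 0-10-
Prime implicants: -0100, 0-10-, 00011, 001-0, 1-000, 10-00, 11-10, 110-0, 1100-
PI chart (minterm → PIs covering it):
  3 | 00011  (sole → essential)
  4 | -0100,0-10-,001-0
  5 | 0-10-  (sole → essential)
  6 | 001-0  (sole → essential)
  12 | 0-10-  (sole → essential)
  13 | 0-10-  (sole → essential)
  16 | 1-000,10-00
  20 | -0100,10-00
  24 | 1-000,110-0,1100-
  25 | 1100-  (sole → essential)
  30 | 11-10  (sole → essential)
Essential prime implicants: 0-10-, 00011, 001-0, 11-10, 1100-
Petrick residual → 10-00
Minimum SOP uses 6 PIs: a'cd' + a'b'c'de + a'b'ce' + ab'd'e' + abde' + abc'd'

6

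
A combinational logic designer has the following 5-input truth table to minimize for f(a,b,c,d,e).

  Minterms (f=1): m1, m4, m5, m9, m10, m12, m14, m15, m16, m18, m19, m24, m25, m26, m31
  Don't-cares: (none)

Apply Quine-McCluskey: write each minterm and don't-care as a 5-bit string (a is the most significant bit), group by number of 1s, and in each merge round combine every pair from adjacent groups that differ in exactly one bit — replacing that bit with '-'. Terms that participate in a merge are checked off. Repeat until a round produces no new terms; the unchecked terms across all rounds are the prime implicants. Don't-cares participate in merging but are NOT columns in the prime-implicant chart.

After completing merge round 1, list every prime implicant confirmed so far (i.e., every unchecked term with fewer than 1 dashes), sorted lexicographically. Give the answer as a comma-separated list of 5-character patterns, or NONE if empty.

Round 0: 00001✓ 00100✓ 00101✓ 01001✓ 01010✓ 01100✓ 01110✓ 01111✓ 10000✓ 10010✓ 10011✓ 11000✓ 11001✓ 11010✓ 11111✓
Round 1: -1001 -1010 -1111 0-001 0-100 00-01 0010- 01-10 011-0 0111- 1-000✓ 1-010✓ 100-0✓ 1001- 110-0✓ 1100-
Round 2: 1-0-0
PIs = {-1001, -1010, -1111, 0-001, 0-100, 00-01, 0010-, 01-10, 011-0, 0111-, 1-0-0, 1001-, 1100-}

NONE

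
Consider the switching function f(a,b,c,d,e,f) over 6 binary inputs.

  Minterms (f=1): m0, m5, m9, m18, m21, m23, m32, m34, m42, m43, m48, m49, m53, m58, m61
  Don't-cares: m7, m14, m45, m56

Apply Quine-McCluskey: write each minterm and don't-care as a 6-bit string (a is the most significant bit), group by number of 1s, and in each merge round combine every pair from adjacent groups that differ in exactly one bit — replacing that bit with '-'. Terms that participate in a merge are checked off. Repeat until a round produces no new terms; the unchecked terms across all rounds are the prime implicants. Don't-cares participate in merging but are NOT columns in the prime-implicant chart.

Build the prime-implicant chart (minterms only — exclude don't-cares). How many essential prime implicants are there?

5

Round 0: 000000✓ 000101✓ 000111✓ 001001 001110 010010 010101✓ 010111✓ 100000✓ 100010✓ 101010✓ 101011✓ 101101✓ 110000✓ 110001✓ 110101✓ 111000✓ 111010✓ 111101✓
Round 1: -00000 -10101 0-0101✓ 0-0111✓ 0001-1✓ 0101-1✓ 1-0000 1-1010 1-1101 10-010 1000-0 10101- 11-000 11-101 110-01 11000- 1110-0
Round 2: 0-01-1
PIs = {-00000, -10101, 0-01-1, 001001, 001110, 010010, 1-0000, 1-1010, 1-1101, 10-010, 1000-0, 10101-, 11-000, 11-101, 110-01, 11000-, 1110-0}
Coverage chart:
  m0: -00000 ←essential
  m5: 0-01-1 ←essential
  m9: 001001 ←essential
  m18: 010010 ←essential
  m21: -10101,0-01-1
  m23: 0-01-1 ←essential
  m32: -00000,1-0000,1000-0
  m34: 10-010,1000-0
  m42: 1-1010,10-010,10101-
  m43: 10101- ←essential
  m48: 1-0000,11-000,11000-
  m49: 110-01,11000-
  m53: -10101,11-101,110-01
  m58: 1-1010,1110-0
  m61: 1-1101,11-101
Essential: -00000, 0-01-1, 001001, 010010, 10101-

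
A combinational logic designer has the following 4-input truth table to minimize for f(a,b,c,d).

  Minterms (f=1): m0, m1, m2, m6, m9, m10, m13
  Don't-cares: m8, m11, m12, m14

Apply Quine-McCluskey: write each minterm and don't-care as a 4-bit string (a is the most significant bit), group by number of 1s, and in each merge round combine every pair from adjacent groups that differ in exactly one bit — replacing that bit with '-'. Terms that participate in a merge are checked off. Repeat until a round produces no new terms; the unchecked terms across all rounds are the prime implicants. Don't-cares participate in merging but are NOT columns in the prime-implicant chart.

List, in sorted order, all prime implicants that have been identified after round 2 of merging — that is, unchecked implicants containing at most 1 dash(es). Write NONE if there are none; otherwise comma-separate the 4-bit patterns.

Round 0: 0000✓ 0001✓ 0010✓ 0110✓ 1000✓ 1001✓ 1010✓ 1011✓ 1100✓ 1101✓ 1110✓
Round 1: -000✓ -001✓ -010✓ -110✓ 0-10✓ 00-0✓ 000-✓ 1-00✓ 1-01✓ 1-10✓ 10-0✓ 10-1✓ 100-✓ 101-✓ 11-0✓ 110-✓
Round 2: --10 -0-0 -00- 1--0 1-0- 10--
PIs = {--10, -0-0, -00-, 1--0, 1-0-, 10--}

NONE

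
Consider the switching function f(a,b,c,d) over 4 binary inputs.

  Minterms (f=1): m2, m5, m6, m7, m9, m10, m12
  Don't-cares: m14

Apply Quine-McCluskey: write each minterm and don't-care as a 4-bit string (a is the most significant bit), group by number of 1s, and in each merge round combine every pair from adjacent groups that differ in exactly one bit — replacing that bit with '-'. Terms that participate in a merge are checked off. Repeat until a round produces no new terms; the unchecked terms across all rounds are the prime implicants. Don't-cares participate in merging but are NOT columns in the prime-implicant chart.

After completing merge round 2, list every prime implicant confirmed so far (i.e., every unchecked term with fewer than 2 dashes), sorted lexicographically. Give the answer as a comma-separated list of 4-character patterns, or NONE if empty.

[col 0] 0010*, 0101*, 0110*, 0111*, 1001, 1010*, 1100*, 1110*
[col 1] -010*, -110*, 0-10*, 01-1, 011-, 1-10*, 11-0
[col 2] --10
Prime implicants: --10, 01-1, 011-, 1001, 11-0

01-1, 011-, 1001, 11-0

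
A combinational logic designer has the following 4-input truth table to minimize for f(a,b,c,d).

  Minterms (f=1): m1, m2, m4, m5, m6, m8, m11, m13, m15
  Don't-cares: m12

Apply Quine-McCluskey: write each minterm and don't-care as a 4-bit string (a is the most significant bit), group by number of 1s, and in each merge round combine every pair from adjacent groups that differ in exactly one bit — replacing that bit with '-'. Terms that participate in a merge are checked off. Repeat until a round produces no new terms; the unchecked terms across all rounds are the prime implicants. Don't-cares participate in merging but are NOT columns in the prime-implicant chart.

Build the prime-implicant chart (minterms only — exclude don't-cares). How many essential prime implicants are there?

[col 0] 0001*, 0010*, 0100*, 0101*, 0110*, 1000*, 1011*, 1100*, 1101*, 1111*
[col 1] -100*, -101*, 0-01, 0-10, 01-0, 010-*, 1-00, 1-11, 11-1, 110-*
[col 2] -10-
Prime implicants: -10-, 0-01, 0-10, 01-0, 1-00, 1-11, 11-1
PI chart (minterm → PIs covering it):
  1 | 0-01  (sole → essential)
  2 | 0-10  (sole → essential)
  4 | -10-,01-0
  5 | -10-,0-01
  6 | 0-10,01-0
  8 | 1-00  (sole → essential)
  11 | 1-11  (sole → essential)
  13 | -10-,11-1
  15 | 1-11,11-1
Essential prime implicants: 0-01, 0-10, 1-00, 1-11

4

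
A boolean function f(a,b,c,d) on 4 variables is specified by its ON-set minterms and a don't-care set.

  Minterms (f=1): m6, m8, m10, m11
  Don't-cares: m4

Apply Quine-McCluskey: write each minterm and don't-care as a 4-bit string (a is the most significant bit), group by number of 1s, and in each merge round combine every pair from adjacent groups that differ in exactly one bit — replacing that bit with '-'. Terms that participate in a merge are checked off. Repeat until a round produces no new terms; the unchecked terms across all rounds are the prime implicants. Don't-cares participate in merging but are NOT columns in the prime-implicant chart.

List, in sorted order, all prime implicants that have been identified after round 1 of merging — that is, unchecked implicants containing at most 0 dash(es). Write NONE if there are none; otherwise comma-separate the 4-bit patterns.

NONE

Round 0: 0100✓ 0110✓ 1000✓ 1010✓ 1011✓
Round 1: 01-0 10-0 101-
PIs = {01-0, 10-0, 101-}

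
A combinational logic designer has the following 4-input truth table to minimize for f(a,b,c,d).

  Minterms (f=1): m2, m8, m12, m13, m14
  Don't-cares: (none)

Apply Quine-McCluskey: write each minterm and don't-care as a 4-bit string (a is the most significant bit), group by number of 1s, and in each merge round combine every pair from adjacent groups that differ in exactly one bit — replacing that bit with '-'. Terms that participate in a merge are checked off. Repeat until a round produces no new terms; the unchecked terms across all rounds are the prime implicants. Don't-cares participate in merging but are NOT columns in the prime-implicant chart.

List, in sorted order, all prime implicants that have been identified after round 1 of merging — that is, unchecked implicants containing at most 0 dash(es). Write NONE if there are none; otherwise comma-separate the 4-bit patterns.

0010

Round 0: 0010 1000✓ 1100✓ 1101✓ 1110✓
Round 1: 1-00 11-0 110-
PIs = {0010, 1-00, 11-0, 110-}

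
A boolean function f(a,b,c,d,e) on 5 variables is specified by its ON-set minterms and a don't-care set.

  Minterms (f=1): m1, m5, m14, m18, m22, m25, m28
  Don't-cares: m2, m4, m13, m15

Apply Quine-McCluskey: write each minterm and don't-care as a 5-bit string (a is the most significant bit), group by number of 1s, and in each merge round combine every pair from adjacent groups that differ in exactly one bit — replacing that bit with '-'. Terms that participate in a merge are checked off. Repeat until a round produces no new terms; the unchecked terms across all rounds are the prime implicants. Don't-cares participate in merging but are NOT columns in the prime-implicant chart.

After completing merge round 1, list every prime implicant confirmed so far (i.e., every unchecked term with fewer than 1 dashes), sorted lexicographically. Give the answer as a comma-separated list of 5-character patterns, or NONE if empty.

11001, 11100

[col 0] 00001*, 00010*, 00100*, 00101*, 01101*, 01110*, 01111*, 10010*, 10110*, 11001, 11100
[col 1] -0010, 0-101, 00-01, 0010-, 011-1, 0111-, 10-10
Prime implicants: -0010, 0-101, 00-01, 0010-, 011-1, 0111-, 10-10, 11001, 11100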